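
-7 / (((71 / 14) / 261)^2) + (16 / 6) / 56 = -1962697211 / 105861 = -18540.32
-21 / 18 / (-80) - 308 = -147833 / 480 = -307.99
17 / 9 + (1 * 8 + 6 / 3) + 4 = 143 / 9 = 15.89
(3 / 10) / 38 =3 / 380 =0.01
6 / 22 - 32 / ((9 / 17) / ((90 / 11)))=-5437 / 11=-494.27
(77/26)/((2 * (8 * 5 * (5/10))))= 77/1040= 0.07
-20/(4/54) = -270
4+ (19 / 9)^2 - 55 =-3770 / 81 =-46.54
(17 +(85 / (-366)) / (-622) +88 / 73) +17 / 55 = 16923080347 / 914022780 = 18.51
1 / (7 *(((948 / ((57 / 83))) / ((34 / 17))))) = 19 / 91798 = 0.00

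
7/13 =0.54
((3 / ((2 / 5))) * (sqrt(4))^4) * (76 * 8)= 72960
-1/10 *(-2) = 1/5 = 0.20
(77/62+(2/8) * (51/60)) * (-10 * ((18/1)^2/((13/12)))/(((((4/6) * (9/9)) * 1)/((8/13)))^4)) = -36350249472/11510083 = -3158.12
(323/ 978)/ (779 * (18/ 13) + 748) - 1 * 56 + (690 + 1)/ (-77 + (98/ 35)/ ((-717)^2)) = -64.97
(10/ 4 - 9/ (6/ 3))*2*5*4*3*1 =-240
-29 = -29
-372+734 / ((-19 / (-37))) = 20090 / 19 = 1057.37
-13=-13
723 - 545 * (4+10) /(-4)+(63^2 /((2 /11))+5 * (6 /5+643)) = 27681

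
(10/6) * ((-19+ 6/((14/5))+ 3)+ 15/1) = 40/21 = 1.90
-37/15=-2.47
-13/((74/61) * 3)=-793/222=-3.57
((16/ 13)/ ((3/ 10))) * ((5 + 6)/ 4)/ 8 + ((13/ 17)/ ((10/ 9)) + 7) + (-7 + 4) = 40433/ 6630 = 6.10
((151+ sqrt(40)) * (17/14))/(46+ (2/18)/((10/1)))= 1530 * sqrt(10)/28987+ 115515/28987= 4.15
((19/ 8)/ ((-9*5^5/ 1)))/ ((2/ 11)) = -209/ 450000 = -0.00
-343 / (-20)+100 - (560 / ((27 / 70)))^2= -30731091953 / 14580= -2107756.65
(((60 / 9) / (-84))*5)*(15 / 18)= -125 / 378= -0.33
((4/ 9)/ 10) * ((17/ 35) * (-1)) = -34/ 1575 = -0.02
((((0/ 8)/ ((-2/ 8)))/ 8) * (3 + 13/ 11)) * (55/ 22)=0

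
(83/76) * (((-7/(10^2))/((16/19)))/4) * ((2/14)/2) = -83/51200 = -0.00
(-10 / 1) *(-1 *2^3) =80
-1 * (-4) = 4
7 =7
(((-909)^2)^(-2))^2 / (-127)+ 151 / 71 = 8939057565096275263846622146 / 4203133027296924130682848857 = 2.13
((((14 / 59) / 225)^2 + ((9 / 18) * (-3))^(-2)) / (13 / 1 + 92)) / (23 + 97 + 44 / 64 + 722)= 1253163136 / 249485260696875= 0.00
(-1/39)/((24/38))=-19/468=-0.04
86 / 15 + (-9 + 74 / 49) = -1291 / 735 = -1.76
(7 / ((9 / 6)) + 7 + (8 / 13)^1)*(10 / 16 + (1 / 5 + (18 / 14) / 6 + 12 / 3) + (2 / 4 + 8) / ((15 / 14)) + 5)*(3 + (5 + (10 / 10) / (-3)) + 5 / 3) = 7231463 / 3510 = 2060.25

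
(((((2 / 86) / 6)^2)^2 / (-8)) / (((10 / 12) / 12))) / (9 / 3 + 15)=-0.00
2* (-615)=-1230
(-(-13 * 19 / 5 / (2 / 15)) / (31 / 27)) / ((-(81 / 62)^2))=-15314 / 81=-189.06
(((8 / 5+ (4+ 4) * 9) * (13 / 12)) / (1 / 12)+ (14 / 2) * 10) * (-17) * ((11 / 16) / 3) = -480029 / 120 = -4000.24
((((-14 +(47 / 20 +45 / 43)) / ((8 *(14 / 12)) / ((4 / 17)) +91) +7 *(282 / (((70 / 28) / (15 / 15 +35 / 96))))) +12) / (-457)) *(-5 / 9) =367256455 / 277314912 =1.32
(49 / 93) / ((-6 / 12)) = -98 / 93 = -1.05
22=22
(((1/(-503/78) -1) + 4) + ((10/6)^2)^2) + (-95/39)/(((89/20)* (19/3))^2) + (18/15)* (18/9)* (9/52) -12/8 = 7551463986083/797131498410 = 9.47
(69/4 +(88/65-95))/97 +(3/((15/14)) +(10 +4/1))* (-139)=-58913607/25220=-2335.99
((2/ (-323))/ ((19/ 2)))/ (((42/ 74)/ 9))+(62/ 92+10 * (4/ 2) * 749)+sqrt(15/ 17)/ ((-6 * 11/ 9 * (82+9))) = 29603499025/ 1976114 - 3 * sqrt(255)/ 34034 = 14980.66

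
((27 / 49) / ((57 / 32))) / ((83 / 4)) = 1152 / 77273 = 0.01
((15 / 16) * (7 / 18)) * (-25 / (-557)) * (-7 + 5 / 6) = -32375 / 320832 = -0.10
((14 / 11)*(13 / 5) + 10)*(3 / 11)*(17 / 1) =37332 / 605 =61.71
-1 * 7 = -7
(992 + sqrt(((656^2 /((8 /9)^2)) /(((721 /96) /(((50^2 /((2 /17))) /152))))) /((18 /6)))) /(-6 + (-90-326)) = -18450 * sqrt(465766) /2890489-496 /211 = -6.71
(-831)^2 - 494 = 690067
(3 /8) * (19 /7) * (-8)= -57 /7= -8.14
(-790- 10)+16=-784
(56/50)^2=784/625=1.25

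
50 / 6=25 / 3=8.33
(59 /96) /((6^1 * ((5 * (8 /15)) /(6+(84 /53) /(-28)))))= 6195 /27136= 0.23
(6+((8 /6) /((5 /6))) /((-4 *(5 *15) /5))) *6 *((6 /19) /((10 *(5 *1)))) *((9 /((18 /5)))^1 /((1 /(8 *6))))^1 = 64512 /2375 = 27.16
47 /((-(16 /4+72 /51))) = -799 /92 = -8.68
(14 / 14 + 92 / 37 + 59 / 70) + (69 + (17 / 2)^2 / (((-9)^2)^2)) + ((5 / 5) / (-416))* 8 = 16197286849 / 220908870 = 73.32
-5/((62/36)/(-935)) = 84150/31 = 2714.52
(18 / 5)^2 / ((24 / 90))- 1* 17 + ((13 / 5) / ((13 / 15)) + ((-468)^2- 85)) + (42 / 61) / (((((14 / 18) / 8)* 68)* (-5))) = 1135378008 / 5185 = 218973.58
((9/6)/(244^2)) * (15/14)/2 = 45/3334016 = 0.00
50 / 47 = 1.06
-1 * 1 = -1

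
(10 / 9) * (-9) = -10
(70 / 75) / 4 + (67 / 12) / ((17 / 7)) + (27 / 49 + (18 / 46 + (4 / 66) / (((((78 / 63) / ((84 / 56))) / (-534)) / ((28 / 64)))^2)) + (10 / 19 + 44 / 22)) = 8421923962026171 / 1732390499840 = 4861.45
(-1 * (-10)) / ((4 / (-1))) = -5 / 2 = -2.50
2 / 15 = 0.13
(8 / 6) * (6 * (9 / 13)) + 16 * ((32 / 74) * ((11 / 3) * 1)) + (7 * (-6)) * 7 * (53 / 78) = -243667 / 1443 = -168.86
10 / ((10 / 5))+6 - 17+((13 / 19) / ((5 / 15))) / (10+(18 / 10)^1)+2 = -4289 / 1121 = -3.83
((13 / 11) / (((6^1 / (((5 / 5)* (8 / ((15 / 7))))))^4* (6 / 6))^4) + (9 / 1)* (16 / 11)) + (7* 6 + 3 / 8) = 125464544481655609352928009619 / 2261987535219532470703125000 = 55.47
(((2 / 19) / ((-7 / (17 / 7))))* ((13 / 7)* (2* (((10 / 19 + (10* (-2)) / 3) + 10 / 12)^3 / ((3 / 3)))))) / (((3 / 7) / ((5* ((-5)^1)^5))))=-764677697265625 / 1034488098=-739184.63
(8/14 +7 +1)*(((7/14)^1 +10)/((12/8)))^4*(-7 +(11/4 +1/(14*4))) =-174195/2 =-87097.50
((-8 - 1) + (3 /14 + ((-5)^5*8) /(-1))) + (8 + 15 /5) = 25002.21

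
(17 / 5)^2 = 289 / 25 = 11.56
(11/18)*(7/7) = 11/18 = 0.61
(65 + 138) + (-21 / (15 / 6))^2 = 6839 / 25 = 273.56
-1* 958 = -958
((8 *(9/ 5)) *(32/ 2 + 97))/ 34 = 4068/ 85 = 47.86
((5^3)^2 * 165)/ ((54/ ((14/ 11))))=60763.89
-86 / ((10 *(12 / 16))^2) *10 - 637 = -29353 / 45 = -652.29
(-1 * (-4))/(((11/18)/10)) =720/11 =65.45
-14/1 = -14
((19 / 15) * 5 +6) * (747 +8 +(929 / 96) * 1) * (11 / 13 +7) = 46174261 / 624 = 73997.21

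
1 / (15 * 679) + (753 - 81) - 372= 3055501 / 10185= 300.00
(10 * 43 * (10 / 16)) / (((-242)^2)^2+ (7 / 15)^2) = 241875 / 3086767886596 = 0.00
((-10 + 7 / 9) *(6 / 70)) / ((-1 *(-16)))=-83 / 1680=-0.05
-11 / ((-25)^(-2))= -6875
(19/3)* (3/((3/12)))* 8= 608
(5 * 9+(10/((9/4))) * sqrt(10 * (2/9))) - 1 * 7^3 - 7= -305+80 * sqrt(5)/27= -298.37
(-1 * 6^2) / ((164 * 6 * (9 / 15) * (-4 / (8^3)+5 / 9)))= -2880 / 25871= -0.11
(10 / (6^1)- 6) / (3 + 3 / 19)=-247 / 180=-1.37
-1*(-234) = 234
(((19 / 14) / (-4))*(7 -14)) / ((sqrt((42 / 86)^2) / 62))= 25327 / 84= 301.51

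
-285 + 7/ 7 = -284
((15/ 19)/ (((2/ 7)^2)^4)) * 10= 432360075/ 2432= 177779.64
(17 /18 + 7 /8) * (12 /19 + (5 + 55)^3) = 44802131 /114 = 393001.15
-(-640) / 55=128 / 11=11.64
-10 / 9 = -1.11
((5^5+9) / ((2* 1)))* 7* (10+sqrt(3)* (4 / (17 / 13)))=570388* sqrt(3) / 17+109690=167804.18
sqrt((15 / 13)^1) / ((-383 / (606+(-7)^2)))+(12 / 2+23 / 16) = 119 / 16- 655*sqrt(195) / 4979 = 5.60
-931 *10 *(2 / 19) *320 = -313600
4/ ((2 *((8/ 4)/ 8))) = 8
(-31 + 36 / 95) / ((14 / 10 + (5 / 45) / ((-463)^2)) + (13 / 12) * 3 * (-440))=5612394789 / 261841658062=0.02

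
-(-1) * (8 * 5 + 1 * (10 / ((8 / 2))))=85 / 2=42.50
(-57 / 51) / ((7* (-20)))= 19 / 2380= 0.01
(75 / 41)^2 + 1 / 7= 41056 / 11767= 3.49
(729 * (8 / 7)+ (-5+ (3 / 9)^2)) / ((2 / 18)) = 52180 / 7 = 7454.29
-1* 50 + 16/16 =-49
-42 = -42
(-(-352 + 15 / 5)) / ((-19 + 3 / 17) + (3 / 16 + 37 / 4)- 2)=-94928 / 3097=-30.65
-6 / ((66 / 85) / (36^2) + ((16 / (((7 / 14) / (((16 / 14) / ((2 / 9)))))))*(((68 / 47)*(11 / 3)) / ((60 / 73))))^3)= -98073489906000 / 19589618638859516963419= -0.00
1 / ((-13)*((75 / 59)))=-59 / 975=-0.06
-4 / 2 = -2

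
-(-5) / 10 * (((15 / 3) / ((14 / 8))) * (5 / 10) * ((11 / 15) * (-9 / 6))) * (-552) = 3036 / 7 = 433.71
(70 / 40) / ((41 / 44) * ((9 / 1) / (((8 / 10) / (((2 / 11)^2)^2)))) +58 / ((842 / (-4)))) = -474617297 / 71620684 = -6.63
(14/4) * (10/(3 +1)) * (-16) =-140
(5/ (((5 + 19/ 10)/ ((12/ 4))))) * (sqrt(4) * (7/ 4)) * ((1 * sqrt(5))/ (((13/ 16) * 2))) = 1400 * sqrt(5)/ 299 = 10.47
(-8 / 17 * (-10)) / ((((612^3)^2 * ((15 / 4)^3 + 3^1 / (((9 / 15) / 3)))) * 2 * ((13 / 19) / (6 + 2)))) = 0.00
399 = 399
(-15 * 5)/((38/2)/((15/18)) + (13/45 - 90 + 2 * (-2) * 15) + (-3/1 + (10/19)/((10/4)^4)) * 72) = 1603125/7308989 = 0.22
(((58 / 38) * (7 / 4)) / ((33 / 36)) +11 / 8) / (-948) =-7171 / 1585056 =-0.00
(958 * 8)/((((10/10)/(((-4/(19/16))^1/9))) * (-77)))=490496/13167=37.25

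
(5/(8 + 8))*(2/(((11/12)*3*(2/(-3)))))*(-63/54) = 35/88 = 0.40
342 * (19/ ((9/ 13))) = 9386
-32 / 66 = -16 / 33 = -0.48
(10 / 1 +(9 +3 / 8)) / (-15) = -31 / 24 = -1.29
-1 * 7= -7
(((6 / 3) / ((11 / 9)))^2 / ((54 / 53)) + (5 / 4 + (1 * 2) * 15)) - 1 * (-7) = 19785 / 484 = 40.88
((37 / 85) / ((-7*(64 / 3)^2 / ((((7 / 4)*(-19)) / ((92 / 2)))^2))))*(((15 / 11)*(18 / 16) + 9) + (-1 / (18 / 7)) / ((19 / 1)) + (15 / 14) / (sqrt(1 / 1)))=-857887069 / 1037282836480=-0.00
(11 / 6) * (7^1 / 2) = 77 / 12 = 6.42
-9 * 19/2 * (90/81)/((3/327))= -10355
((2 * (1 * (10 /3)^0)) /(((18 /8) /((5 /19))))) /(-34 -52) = -20 /7353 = -0.00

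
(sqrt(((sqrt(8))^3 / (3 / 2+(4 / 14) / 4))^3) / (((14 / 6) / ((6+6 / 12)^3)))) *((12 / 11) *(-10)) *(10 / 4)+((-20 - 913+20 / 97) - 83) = -15818400 *2^(3 / 4) *sqrt(77) / 1331 - 98532 / 97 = -176404.80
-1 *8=-8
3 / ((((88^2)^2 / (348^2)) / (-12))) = -68121 / 937024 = -0.07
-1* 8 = -8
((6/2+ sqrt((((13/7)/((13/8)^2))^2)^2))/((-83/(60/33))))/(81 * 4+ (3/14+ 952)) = -1157560/19297771493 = -0.00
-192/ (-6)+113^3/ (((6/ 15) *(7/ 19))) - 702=137065835/ 14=9790416.79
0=0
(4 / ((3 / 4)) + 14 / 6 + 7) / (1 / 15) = 220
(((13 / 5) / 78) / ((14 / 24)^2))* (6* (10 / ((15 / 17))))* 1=6.66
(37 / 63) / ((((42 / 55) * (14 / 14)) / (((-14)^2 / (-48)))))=-2035 / 648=-3.14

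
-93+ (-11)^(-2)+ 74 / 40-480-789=-1360.14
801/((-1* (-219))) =267/73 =3.66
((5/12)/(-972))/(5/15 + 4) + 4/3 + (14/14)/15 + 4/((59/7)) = 27949357/14910480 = 1.87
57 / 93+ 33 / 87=892 / 899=0.99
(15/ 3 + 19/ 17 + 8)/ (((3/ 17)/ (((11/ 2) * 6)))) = 2640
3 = 3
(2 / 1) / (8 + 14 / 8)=8 / 39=0.21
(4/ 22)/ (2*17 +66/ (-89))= 89/ 16280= 0.01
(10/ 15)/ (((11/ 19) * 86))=19/ 1419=0.01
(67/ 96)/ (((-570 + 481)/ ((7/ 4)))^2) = 3283/ 12166656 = 0.00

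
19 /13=1.46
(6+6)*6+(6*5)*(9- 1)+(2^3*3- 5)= 331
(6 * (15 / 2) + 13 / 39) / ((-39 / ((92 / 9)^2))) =-1151104 / 9477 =-121.46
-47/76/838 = -47/63688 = -0.00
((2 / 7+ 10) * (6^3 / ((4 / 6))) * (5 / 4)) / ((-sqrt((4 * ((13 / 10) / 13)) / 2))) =-29160 * sqrt(5) / 7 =-9314.82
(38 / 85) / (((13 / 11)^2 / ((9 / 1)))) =41382 / 14365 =2.88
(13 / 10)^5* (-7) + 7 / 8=-2511551 / 100000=-25.12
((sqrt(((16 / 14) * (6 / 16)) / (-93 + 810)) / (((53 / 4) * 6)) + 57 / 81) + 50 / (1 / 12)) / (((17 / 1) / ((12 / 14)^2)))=24 * sqrt(1673) / 73861277 + 1324 / 51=25.96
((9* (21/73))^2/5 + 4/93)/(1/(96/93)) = 1.43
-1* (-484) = 484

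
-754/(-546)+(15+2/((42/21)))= 365/21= 17.38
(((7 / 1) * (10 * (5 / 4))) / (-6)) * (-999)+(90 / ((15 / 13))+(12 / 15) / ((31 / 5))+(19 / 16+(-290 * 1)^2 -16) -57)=48942833 / 496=98675.07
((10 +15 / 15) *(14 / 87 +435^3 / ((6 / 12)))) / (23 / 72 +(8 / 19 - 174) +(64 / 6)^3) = 215524081092672 / 123820691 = 1740614.43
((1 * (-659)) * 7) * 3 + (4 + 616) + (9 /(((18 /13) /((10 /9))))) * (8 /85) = -2022403 /153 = -13218.32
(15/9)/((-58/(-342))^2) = 48735/841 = 57.95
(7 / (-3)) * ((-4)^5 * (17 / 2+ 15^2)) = 1673728 / 3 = 557909.33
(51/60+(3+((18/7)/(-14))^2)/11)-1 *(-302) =303.13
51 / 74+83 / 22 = 4.46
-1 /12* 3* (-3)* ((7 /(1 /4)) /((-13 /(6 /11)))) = -126 /143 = -0.88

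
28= 28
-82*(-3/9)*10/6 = 410/9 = 45.56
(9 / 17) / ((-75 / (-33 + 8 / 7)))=669 / 2975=0.22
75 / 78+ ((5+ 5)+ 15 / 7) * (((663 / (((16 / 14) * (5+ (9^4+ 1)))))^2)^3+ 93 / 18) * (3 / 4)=504073470831262955834385845995 / 10498224965979762695445938176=48.02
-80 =-80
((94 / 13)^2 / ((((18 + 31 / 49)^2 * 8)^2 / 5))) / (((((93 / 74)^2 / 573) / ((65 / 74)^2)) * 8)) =304034884139875 / 256411631588475264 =0.00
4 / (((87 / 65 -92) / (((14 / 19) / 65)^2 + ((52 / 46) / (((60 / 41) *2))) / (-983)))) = 109412617 / 9379066350615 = 0.00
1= 1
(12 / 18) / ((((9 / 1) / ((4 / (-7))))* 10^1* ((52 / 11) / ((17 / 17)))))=-11 / 12285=-0.00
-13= -13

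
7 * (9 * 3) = 189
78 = 78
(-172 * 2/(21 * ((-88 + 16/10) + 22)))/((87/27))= 0.08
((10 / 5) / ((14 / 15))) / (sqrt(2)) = 15 * sqrt(2) / 14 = 1.52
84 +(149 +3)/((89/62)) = 16900/89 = 189.89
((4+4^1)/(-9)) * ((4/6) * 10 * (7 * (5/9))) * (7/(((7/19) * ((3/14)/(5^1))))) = -10216.74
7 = 7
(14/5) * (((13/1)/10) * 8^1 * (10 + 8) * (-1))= -13104/25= -524.16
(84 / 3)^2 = 784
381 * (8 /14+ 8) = 22860 /7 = 3265.71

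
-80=-80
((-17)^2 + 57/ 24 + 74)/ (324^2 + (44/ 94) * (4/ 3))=412143/ 118413632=0.00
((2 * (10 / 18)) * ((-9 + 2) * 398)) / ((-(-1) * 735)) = -796 / 189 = -4.21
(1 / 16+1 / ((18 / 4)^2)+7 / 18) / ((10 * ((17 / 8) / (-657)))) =-47377 / 3060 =-15.48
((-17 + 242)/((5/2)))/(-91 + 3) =-45/44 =-1.02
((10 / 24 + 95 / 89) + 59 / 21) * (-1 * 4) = -32099 / 1869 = -17.17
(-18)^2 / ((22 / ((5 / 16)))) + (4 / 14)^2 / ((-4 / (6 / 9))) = 59359 / 12936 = 4.59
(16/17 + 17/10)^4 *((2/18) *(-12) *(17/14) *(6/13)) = -36.36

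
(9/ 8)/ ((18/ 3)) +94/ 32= 25/ 8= 3.12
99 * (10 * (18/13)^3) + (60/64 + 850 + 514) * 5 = 332280295/35152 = 9452.67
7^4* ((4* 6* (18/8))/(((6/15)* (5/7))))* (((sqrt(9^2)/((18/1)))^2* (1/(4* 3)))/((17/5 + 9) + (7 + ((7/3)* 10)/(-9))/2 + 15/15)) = 605.88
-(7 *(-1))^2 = -49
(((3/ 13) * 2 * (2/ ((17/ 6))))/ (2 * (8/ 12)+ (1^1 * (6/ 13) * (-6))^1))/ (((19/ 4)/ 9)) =-972/ 2261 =-0.43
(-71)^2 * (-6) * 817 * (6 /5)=-148265892 /5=-29653178.40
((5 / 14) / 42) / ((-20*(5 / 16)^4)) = -4096 / 91875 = -0.04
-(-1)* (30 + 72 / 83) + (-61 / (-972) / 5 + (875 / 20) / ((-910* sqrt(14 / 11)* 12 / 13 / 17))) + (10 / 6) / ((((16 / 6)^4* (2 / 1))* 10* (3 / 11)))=51031328423 / 1652244480- 85* sqrt(154) / 1344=30.10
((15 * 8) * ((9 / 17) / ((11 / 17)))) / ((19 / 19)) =1080 / 11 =98.18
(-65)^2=4225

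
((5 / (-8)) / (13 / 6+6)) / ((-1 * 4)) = 15 / 784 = 0.02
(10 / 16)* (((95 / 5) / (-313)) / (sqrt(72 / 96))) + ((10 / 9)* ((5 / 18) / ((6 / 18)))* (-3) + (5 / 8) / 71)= -14155 / 5112-95* sqrt(3) / 3756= -2.81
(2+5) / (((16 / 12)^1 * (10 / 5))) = 21 / 8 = 2.62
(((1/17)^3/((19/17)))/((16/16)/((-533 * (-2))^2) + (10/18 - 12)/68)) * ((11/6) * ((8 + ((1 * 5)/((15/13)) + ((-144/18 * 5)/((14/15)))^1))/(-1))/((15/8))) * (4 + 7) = -176273815432/496193644905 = -0.36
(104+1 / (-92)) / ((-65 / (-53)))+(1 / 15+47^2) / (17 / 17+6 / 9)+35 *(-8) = 33793911 / 29900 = 1130.23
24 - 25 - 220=-221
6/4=1.50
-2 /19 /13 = -2 /247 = -0.01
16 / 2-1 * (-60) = 68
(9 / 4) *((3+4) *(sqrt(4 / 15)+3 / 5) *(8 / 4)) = 21 *sqrt(15) / 5+189 / 10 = 35.17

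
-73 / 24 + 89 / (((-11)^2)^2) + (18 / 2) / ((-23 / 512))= -1643710583 / 8081832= -203.38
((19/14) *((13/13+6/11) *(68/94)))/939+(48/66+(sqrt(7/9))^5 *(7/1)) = 2476939/3398241+343 *sqrt(7)/243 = 4.46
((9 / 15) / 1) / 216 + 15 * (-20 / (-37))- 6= 28117 / 13320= 2.11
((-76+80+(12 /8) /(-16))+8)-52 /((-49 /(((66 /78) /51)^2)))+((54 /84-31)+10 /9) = -919318655 /53018784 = -17.34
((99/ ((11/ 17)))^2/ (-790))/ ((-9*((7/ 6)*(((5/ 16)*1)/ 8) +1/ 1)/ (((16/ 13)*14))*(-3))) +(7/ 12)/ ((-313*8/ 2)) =-18.09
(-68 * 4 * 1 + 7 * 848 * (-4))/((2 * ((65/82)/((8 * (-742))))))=5844918016/65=89921815.63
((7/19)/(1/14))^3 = 941192/6859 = 137.22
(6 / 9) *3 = 2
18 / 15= 6 / 5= 1.20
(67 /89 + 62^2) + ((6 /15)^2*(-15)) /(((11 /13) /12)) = 18653457 /4895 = 3810.72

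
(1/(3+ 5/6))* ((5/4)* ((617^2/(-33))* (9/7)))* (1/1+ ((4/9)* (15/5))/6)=-1903445/322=-5911.32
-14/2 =-7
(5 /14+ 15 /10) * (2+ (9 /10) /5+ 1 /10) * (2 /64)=741 /5600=0.13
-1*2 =-2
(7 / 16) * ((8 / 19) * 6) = 21 / 19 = 1.11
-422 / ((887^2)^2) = -422 / 619005459361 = -0.00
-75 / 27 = -25 / 9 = -2.78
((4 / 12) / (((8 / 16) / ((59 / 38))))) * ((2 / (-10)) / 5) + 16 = 22741 / 1425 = 15.96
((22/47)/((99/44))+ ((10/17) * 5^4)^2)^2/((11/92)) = 25118284108396379369408/164387619099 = 152799123474.56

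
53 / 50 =1.06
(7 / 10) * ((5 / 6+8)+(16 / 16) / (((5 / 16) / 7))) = 6559 / 300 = 21.86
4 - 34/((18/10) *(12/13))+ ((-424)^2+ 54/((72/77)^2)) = 155365601/864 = 179821.30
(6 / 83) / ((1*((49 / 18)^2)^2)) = 629856 / 478478483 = 0.00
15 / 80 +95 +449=8707 / 16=544.19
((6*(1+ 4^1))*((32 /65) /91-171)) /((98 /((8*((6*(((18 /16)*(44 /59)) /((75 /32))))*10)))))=-153802547712 /17100265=-8994.16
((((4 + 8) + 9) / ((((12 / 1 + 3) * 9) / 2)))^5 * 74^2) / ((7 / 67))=28189046144 / 184528125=152.76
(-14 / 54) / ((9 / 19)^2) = -2527 / 2187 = -1.16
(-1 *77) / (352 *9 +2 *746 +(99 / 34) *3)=-2618 / 158737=-0.02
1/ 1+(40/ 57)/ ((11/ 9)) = 329/ 209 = 1.57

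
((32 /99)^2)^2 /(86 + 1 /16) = 0.00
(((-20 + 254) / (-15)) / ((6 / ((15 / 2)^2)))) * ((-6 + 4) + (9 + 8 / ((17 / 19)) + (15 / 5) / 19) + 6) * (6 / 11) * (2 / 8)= -6263595 / 14212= -440.73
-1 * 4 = -4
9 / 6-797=-1591 / 2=-795.50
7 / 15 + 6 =97 / 15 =6.47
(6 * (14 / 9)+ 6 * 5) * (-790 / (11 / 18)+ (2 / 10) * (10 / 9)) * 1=-15099044 / 297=-50838.53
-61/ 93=-0.66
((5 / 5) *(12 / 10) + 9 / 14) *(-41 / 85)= -5289 / 5950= -0.89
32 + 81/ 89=2929/ 89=32.91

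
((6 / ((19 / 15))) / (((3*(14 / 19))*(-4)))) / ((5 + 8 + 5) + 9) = -5 / 252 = -0.02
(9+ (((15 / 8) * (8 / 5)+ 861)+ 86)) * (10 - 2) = 7672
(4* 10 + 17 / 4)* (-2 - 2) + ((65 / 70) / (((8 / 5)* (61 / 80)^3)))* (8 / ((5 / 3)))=-271245459 / 1588867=-170.72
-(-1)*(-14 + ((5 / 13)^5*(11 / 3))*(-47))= -17209931 / 1113879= -15.45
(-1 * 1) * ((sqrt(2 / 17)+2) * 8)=-16- 8 * sqrt(34) / 17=-18.74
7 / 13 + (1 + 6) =98 / 13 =7.54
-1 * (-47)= 47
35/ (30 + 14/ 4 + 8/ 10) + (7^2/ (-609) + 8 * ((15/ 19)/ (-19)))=934967/ 1538943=0.61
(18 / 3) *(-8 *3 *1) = -144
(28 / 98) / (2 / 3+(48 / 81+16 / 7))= 27 / 335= 0.08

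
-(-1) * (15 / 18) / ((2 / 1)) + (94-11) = 1001 / 12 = 83.42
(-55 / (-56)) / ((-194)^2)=55 / 2107616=0.00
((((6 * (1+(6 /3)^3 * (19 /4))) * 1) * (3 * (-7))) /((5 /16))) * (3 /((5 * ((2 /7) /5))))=-825552 /5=-165110.40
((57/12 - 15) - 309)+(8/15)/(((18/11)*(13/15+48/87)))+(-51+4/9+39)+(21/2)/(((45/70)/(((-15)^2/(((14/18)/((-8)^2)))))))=745507339/2468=302069.42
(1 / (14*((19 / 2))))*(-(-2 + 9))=-1 / 19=-0.05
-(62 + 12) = -74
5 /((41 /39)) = 195 /41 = 4.76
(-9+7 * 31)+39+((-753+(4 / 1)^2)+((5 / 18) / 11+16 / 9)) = -32221 / 66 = -488.20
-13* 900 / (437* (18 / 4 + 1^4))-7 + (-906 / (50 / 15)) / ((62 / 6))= -28440734 / 745085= -38.17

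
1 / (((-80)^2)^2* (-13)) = -1 / 532480000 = -0.00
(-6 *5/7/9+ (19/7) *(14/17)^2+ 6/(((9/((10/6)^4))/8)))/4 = 10450421/983178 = 10.63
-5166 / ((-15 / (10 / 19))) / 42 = 82 / 19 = 4.32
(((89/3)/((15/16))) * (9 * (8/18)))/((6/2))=5696/135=42.19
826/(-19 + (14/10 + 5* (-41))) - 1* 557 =-89153/159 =-560.71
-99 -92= -191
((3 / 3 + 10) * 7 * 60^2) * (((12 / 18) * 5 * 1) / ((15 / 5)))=308000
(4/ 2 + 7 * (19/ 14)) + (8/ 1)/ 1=39/ 2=19.50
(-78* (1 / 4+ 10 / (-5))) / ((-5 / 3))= -81.90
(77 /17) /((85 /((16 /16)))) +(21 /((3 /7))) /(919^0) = 70882 /1445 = 49.05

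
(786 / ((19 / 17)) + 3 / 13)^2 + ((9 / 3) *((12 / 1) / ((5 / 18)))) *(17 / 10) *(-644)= 538431307857 / 1525225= 353017.63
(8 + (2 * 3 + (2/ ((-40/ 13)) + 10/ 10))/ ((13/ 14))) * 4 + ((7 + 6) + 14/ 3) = 77.02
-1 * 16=-16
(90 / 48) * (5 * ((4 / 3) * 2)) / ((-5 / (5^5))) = -15625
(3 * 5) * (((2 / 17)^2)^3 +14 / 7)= 724128030 / 24137569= 30.00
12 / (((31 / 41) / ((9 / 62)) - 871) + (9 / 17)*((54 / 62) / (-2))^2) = -289360944 / 20874761987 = -0.01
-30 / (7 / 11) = -330 / 7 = -47.14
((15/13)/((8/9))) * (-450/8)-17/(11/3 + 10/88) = -16090629/207584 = -77.51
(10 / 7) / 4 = 5 / 14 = 0.36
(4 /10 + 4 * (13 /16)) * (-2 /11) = -73 /110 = -0.66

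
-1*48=-48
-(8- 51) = 43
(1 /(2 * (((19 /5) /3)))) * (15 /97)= 225 /3686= 0.06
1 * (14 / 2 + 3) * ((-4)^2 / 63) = 160 / 63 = 2.54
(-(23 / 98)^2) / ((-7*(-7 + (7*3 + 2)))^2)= -529 / 120472576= -0.00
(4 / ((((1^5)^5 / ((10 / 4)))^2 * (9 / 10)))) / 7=250 / 63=3.97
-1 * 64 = -64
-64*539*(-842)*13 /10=188796608 /5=37759321.60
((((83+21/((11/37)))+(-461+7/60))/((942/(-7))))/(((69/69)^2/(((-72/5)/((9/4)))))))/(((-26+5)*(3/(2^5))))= 7.42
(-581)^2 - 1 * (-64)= 337625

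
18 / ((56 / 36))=81 / 7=11.57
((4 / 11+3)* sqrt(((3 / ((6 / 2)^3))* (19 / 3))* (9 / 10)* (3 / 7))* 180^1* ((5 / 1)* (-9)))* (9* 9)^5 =-49493359373207.75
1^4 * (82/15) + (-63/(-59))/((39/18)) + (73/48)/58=21302449/3558880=5.99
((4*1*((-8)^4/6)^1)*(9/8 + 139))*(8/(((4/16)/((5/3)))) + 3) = 21555086.22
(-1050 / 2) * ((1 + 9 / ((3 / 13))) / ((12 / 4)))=-7000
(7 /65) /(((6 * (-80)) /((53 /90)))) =-371 /2808000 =-0.00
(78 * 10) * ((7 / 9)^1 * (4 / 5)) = 1456 / 3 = 485.33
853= 853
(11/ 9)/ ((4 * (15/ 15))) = 11/ 36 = 0.31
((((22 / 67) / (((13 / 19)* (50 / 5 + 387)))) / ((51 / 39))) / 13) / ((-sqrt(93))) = -418* sqrt(93) / 546689247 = -0.00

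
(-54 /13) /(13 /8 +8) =-432 /1001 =-0.43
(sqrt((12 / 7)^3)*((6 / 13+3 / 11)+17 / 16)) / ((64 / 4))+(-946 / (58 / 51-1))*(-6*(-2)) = -578952 / 7+12333*sqrt(21) / 224224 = -82707.18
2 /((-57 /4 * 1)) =-8 /57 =-0.14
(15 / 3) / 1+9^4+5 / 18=118193 / 18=6566.28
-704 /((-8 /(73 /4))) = 1606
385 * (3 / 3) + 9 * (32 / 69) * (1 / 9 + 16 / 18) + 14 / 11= 98783 / 253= 390.45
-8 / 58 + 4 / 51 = -88 / 1479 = -0.06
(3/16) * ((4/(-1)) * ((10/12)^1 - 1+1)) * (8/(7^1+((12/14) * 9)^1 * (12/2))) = -0.09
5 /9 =0.56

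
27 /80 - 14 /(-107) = 4009 /8560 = 0.47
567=567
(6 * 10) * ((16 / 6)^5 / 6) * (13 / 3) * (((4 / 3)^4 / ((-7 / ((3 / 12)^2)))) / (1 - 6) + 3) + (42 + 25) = 7287313309 / 413343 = 17630.18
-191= -191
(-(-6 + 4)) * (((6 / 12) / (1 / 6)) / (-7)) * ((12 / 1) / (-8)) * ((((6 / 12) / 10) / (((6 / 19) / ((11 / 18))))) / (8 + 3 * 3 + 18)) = 209 / 58800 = 0.00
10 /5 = 2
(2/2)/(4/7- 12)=-7/80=-0.09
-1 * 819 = -819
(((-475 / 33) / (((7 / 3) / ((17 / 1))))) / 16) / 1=-8075 / 1232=-6.55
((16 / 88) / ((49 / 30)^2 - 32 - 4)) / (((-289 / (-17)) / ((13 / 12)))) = -1950 / 5609813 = -0.00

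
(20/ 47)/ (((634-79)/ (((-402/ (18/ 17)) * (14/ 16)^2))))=-55811/ 250416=-0.22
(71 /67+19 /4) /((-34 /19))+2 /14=-197969 /63784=-3.10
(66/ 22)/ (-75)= -1/ 25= -0.04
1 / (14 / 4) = 2 / 7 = 0.29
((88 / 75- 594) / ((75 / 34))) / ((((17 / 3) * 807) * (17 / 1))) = -88924 / 25723125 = -0.00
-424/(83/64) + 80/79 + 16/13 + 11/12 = -331191629/1022892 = -323.78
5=5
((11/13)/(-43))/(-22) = 1/1118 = 0.00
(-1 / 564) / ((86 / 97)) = -97 / 48504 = -0.00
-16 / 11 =-1.45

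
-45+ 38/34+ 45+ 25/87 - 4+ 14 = 16868/1479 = 11.41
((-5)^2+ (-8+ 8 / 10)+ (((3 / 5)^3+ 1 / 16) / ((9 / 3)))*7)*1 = 110699 / 6000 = 18.45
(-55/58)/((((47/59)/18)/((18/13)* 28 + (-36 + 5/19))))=-21874545/336661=-64.97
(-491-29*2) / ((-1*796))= 549 / 796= 0.69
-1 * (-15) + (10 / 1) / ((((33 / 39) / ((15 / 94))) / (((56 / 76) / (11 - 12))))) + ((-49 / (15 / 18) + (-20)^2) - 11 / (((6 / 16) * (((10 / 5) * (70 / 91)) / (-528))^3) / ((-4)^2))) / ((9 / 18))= 46591575701921551 / 1227875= 37944885026.51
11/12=0.92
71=71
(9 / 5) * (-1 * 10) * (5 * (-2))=180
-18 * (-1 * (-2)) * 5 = -180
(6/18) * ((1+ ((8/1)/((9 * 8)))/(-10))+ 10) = 989/270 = 3.66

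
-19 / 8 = -2.38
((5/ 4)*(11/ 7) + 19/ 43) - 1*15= -15163/ 1204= -12.59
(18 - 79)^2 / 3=3721 / 3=1240.33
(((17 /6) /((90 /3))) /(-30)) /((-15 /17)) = 289 /81000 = 0.00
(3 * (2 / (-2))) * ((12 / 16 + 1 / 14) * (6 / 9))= -23 / 14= -1.64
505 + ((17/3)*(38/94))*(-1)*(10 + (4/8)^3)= 181159/376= 481.81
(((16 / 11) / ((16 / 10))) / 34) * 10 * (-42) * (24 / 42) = -1200 / 187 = -6.42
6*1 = 6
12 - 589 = -577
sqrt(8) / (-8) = -sqrt(2) / 4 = -0.35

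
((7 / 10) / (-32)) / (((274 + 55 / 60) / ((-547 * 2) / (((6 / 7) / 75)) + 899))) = 995673 / 131960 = 7.55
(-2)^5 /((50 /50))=-32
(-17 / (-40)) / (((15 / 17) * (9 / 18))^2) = 4913 / 2250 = 2.18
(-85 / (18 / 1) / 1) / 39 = -0.12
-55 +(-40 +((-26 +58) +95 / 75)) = -926 / 15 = -61.73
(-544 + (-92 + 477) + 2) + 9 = -148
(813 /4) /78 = 271 /104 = 2.61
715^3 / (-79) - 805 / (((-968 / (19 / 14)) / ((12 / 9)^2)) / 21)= -132684684320 / 28677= -4626867.68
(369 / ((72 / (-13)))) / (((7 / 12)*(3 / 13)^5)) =-174514.26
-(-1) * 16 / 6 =8 / 3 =2.67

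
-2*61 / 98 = -61 / 49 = -1.24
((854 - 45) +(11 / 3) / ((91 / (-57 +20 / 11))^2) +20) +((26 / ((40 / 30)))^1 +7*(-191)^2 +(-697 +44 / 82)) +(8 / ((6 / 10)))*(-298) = 5636763427931 / 22408386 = 251547.05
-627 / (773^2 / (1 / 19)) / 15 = -11 / 2987645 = -0.00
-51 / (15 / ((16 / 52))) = -1.05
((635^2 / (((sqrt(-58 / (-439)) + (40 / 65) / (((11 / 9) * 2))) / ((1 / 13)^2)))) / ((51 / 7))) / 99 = -2478220850 / 204567987 + 31048325 * sqrt(25462) / 283247982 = 5.38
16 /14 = 8 /7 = 1.14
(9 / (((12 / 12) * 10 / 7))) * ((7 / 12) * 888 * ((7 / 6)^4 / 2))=3022.93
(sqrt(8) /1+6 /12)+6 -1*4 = 5 /2+2*sqrt(2) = 5.33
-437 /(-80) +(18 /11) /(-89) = 426383 /78320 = 5.44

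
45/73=0.62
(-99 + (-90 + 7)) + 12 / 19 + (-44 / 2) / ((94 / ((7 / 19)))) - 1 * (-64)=-104887 / 893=-117.45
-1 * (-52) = 52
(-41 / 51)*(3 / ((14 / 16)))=-328 / 119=-2.76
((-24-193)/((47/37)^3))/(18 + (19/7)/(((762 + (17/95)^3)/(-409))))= -50268045461352341/7854858471336899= -6.40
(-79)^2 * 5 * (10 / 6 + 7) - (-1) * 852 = 813886 / 3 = 271295.33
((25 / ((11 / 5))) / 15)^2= 625 / 1089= 0.57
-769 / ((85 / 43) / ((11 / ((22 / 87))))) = -2876829 / 170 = -16922.52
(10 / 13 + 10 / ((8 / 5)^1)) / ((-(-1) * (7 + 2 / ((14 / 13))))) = 0.79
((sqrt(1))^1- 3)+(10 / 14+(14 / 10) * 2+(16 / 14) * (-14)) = -507 / 35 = -14.49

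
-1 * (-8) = 8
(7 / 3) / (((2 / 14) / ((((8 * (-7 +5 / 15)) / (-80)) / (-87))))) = -98 / 783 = -0.13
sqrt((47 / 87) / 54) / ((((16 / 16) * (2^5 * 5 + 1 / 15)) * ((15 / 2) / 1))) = sqrt(2726) / 626661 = 0.00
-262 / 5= -52.40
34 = 34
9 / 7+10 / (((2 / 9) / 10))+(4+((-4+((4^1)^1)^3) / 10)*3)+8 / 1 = 481.29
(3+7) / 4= 5 / 2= 2.50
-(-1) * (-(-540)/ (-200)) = -27/ 10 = -2.70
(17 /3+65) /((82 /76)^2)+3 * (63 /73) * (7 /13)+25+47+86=1053344867 /4785807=220.10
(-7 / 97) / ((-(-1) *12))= -7 / 1164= -0.01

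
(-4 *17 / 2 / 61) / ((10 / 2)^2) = -34 / 1525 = -0.02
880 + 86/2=923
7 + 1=8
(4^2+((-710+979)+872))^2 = 1338649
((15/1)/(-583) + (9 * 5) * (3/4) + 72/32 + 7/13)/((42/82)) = 71.29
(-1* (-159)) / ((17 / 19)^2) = 57399 / 289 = 198.61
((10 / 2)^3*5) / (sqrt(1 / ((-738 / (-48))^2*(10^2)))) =384375 / 4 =96093.75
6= 6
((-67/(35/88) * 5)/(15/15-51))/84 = 737/3675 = 0.20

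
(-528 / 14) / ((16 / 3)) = -99 / 14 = -7.07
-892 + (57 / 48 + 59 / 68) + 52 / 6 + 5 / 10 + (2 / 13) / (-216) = -84089723 / 95472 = -880.78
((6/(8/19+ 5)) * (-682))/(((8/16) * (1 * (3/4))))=-207328/103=-2012.89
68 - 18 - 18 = 32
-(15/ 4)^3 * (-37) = 124875/ 64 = 1951.17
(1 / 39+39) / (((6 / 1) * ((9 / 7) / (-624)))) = -85232 / 27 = -3156.74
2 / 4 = 1 / 2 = 0.50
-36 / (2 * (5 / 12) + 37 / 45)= -3240 / 149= -21.74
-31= -31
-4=-4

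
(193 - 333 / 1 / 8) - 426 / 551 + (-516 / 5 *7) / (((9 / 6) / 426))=-4518442399 / 22040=-205011.00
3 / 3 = 1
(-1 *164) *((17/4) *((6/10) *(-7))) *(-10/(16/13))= -190281/8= -23785.12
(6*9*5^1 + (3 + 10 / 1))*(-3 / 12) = -283 / 4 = -70.75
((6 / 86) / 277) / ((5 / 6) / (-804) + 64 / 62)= 448632 / 1836831043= 0.00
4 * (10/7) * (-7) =-40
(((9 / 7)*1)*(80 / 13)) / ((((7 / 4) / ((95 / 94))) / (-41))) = -5608800 / 29939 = -187.34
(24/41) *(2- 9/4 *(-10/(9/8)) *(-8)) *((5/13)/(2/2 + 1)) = -9480/533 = -17.79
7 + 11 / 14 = 109 / 14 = 7.79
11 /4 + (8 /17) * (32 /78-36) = -37123 /2652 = -14.00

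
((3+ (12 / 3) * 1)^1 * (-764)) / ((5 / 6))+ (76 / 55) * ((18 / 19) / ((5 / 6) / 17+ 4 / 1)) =-29153688 / 4543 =-6417.28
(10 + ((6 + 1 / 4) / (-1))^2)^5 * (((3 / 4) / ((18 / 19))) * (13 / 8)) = 73628378629934375 / 201326592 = 365716112.80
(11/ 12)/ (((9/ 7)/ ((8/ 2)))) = 77/ 27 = 2.85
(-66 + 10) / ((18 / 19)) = -532 / 9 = -59.11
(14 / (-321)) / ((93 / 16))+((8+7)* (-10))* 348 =-1558326824 / 29853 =-52200.01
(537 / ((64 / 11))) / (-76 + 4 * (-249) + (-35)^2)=1969 / 3264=0.60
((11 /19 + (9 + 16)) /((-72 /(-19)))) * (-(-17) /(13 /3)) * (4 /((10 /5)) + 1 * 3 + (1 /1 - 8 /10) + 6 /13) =126684 /845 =149.92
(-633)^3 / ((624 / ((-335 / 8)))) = 28322701965 / 1664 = 17020854.55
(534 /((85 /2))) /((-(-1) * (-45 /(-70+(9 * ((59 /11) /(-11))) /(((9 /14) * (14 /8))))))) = 187256 /9075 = 20.63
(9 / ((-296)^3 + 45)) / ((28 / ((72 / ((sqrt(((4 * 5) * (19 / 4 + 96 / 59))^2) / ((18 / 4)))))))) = -43011 / 1366088778425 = -0.00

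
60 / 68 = 15 / 17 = 0.88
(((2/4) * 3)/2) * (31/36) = 0.65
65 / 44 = 1.48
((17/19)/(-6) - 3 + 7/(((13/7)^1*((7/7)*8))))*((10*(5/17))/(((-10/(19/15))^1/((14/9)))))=111125/71604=1.55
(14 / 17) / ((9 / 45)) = 70 / 17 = 4.12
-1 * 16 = -16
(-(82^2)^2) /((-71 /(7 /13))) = 316485232 /923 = 342887.58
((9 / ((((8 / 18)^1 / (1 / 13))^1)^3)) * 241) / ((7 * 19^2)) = 1581201 / 355316416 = 0.00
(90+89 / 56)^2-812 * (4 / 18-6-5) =483763673 / 28224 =17140.15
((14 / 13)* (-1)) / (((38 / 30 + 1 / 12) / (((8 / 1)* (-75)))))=56000 / 117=478.63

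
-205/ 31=-6.61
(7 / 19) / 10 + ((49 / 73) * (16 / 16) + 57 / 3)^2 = 391835543 / 1012510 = 386.99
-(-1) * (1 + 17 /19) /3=12 /19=0.63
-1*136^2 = -18496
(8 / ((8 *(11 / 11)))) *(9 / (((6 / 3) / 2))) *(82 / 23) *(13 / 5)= 9594 / 115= 83.43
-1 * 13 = -13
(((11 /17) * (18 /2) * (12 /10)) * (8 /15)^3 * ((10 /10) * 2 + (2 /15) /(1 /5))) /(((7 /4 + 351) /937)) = 337739776 /44975625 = 7.51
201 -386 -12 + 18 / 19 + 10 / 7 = -25885 / 133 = -194.62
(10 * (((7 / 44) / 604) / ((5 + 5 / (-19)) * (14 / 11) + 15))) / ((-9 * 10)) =-133 / 95564880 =-0.00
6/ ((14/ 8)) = 24/ 7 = 3.43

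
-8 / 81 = -0.10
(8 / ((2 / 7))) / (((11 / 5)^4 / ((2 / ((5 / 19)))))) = 133000 / 14641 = 9.08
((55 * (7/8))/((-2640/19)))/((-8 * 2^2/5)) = 665/12288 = 0.05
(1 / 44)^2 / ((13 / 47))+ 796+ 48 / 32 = 20071527 / 25168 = 797.50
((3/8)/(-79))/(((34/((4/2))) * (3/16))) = -2/1343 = -0.00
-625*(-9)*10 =56250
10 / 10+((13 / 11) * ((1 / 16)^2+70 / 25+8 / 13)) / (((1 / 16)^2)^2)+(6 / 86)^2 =26931955758 / 101695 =264830.68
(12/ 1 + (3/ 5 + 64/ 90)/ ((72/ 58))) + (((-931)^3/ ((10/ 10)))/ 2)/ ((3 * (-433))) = 310619.10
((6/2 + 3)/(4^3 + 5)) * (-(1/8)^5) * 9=-9/376832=-0.00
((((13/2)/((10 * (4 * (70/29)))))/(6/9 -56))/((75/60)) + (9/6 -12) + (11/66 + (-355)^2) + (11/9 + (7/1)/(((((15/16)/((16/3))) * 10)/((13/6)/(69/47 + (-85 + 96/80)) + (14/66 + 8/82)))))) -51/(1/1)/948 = 3605095850082267631/28608020518000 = 126016.96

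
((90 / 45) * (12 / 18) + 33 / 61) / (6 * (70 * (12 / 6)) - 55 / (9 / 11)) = 1029 / 424255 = 0.00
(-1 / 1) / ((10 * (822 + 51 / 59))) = -59 / 485490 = -0.00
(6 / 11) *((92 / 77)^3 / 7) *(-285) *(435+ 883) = -1754991440640 / 35153041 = -49924.31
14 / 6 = 7 / 3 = 2.33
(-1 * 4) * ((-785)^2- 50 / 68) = -41903250 / 17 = -2464897.06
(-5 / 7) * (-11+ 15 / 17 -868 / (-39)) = -40240 / 4641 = -8.67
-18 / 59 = -0.31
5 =5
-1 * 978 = -978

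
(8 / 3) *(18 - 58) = -320 / 3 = -106.67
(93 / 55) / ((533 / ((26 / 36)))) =31 / 13530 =0.00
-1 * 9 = -9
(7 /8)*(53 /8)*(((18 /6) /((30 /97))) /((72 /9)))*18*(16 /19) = 323883 /3040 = 106.54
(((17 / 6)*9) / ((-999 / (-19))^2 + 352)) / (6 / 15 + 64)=92055 / 724547012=0.00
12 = 12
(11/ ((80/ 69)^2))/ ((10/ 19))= 995049/ 64000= 15.55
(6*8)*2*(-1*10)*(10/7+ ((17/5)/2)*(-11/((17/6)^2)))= 102912/119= 864.81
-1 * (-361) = 361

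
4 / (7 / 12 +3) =1.12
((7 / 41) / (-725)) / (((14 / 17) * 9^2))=-17 / 4815450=-0.00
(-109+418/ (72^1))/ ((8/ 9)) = -3715/ 32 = -116.09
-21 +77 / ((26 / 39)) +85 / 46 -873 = -17863 / 23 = -776.65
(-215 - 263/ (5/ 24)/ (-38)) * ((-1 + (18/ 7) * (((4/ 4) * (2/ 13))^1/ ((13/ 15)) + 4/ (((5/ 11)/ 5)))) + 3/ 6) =-660151931/ 32110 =-20559.08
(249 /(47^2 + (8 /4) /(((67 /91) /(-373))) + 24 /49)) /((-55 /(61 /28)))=-7123641 /864015020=-0.01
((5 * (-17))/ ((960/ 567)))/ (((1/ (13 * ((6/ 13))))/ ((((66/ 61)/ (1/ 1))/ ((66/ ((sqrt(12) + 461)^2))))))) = -2048605587/ 1952 - 4443579 * sqrt(3)/ 488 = -1065262.09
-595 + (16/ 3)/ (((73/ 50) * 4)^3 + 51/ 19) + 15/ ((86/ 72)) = -4502445381965/ 7730642211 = -582.42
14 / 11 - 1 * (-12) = 146 / 11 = 13.27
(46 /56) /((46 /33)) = 33 /56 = 0.59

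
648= 648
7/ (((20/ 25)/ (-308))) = -2695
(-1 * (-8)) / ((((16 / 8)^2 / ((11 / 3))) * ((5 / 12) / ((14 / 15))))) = 1232 / 75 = 16.43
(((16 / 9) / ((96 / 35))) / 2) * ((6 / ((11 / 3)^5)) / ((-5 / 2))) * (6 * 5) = -5670 / 161051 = -0.04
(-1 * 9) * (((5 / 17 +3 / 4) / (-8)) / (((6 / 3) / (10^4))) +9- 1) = 394479 / 68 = 5801.16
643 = 643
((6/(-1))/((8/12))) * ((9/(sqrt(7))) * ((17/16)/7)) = -1377 * sqrt(7)/784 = -4.65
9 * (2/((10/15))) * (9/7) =243/7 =34.71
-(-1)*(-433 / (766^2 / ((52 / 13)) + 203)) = -0.00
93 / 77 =1.21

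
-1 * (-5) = 5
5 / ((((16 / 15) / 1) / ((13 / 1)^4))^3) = 95985152939908.91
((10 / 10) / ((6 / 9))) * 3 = 9 / 2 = 4.50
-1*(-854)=854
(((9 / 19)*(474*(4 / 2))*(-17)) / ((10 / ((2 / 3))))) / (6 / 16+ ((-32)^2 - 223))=-128928 / 203015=-0.64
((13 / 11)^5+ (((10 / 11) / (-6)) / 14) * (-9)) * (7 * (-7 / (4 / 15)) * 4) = -568860285 / 322102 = -1766.09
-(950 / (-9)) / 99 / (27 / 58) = 55100 / 24057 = 2.29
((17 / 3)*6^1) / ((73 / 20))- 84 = -5452 / 73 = -74.68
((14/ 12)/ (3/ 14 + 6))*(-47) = -2303/ 261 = -8.82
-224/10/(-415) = 112/2075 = 0.05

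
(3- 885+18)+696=-168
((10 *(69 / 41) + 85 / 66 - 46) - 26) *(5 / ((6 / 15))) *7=-25516225 / 5412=-4714.75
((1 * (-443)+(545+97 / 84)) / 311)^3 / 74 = 650587479625 / 1319321819362176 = 0.00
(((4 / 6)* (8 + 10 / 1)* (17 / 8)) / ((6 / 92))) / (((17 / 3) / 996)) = 68724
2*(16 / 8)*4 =16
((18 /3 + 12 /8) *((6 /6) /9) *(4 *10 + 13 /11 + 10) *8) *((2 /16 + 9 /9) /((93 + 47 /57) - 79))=25.89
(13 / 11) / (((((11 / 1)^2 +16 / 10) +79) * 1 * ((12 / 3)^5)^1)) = 65 / 11354112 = 0.00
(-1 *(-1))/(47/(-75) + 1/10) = -1.90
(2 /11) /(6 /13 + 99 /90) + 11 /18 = 29243 /40194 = 0.73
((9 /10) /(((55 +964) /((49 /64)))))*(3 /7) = 189 /652160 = 0.00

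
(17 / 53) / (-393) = -17 / 20829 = -0.00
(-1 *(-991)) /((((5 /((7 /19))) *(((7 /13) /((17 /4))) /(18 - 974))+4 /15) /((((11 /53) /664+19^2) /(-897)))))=-255765526849295 /169856757016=-1505.77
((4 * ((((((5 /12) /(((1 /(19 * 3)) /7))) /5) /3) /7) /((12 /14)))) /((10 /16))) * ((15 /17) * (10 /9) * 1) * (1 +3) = 21280 /459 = 46.36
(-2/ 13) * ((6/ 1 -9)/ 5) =6/ 65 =0.09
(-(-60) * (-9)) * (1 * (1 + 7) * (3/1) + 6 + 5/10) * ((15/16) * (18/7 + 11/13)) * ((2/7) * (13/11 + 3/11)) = -153665100/7007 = -21930.23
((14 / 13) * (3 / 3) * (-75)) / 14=-75 / 13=-5.77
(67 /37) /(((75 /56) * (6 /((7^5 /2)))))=15764966 /8325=1893.69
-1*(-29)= 29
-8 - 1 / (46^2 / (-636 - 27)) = -16265 / 2116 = -7.69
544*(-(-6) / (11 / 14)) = 45696 / 11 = 4154.18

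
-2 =-2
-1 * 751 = -751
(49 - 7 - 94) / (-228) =13 / 57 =0.23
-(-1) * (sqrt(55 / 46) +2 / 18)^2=sqrt(2530) / 207 +4501 / 3726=1.45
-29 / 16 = -1.81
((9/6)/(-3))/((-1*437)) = 1/874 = 0.00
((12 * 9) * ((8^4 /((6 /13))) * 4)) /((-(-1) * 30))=638976 /5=127795.20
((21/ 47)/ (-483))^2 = 1/ 1168561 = 0.00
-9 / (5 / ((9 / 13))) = -1.25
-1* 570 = -570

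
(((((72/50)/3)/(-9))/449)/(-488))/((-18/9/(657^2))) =-143883/2738900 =-0.05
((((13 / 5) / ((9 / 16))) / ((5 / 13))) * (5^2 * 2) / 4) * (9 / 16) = 169 / 2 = 84.50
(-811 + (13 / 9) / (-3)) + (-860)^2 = 19947290 / 27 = 738788.52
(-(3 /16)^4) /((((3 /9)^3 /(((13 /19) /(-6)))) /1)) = 9477 /2490368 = 0.00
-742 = -742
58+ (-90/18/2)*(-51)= 371/2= 185.50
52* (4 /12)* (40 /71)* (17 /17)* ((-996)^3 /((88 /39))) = -3339602023680 /781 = -4276058929.17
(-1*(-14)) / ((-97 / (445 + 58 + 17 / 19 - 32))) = -125524 / 1843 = -68.11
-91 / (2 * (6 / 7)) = -637 / 12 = -53.08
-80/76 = -20/19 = -1.05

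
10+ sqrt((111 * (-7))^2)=787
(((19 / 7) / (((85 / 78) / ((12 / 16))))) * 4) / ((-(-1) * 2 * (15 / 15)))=3.74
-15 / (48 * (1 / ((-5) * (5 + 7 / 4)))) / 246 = 225 / 5248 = 0.04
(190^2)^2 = 1303210000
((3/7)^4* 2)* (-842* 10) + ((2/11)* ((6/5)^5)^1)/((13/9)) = -609219311832/1072946875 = -567.80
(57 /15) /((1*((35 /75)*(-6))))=-19 /14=-1.36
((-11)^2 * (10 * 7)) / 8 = 4235 / 4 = 1058.75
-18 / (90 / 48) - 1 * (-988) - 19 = 4797 / 5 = 959.40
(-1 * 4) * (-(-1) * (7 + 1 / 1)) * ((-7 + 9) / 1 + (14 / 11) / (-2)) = -480 / 11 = -43.64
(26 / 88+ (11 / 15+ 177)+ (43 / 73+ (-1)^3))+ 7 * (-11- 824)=-273054473 / 48180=-5667.38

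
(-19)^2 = 361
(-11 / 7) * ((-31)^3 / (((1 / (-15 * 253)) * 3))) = -414541765 / 7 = -59220252.14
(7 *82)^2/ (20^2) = 82369/ 100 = 823.69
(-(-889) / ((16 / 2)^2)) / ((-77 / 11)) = -1.98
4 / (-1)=-4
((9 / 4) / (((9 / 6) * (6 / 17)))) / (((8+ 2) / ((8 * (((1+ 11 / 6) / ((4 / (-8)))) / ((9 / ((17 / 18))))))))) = -4913 / 2430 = -2.02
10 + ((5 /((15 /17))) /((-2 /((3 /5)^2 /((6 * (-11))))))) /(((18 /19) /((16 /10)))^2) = 10.04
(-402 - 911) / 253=-1313 / 253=-5.19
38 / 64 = 19 / 32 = 0.59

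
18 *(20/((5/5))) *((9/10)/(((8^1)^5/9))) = 729/8192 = 0.09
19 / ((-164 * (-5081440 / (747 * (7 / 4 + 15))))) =950931 / 3333424640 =0.00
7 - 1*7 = 0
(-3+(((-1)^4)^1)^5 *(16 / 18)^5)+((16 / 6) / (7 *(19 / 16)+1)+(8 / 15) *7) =69269717 / 43991505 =1.57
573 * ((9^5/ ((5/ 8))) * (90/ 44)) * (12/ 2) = 7308376632/ 11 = 664397875.64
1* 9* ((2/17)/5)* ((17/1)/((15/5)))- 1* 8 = -34/5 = -6.80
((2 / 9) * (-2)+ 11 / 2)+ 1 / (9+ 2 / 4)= 1765 / 342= 5.16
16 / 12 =4 / 3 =1.33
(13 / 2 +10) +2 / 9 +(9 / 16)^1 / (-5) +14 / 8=13219 / 720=18.36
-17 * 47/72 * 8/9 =-799/81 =-9.86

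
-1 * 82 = -82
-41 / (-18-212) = 41 / 230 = 0.18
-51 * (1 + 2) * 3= -459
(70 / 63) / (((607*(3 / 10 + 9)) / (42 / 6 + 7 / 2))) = 350 / 169353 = 0.00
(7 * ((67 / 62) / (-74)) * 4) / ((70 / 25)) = -335 / 2294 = -0.15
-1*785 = -785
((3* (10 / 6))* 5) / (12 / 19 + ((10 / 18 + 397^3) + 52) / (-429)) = -1833975 / 10699564838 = -0.00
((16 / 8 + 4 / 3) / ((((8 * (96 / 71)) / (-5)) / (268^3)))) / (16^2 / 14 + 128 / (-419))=-1565794735225 / 949248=-1649510.70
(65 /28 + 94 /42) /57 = 383 /4788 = 0.08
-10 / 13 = -0.77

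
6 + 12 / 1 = 18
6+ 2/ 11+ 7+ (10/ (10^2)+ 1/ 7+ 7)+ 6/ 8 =32609/ 1540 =21.17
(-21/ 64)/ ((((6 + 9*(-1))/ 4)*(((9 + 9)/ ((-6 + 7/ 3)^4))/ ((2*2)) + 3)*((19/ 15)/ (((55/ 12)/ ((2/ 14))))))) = 7891499/ 2154144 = 3.66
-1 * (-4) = 4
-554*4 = -2216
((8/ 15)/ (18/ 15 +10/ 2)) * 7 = 56/ 93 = 0.60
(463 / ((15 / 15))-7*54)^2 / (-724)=-7225 / 724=-9.98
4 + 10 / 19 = 86 / 19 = 4.53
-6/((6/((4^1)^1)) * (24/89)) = -89/6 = -14.83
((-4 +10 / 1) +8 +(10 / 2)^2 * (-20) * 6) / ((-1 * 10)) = 1493 / 5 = 298.60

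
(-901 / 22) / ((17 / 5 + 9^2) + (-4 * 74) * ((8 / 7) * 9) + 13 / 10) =31535 / 2278331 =0.01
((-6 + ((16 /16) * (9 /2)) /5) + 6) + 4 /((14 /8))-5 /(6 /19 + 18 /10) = 11573 /14070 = 0.82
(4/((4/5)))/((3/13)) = 65/3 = 21.67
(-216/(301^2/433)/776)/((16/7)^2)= -11691/45914368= -0.00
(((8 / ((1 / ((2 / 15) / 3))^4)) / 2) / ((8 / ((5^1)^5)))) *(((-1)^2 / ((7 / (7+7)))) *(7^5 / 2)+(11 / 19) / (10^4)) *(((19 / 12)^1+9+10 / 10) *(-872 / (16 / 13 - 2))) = 209655952985531 / 155823750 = 1345468.54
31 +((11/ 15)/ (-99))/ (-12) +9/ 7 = 366127/ 11340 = 32.29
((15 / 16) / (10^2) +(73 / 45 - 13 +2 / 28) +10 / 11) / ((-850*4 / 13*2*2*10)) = 29947021 / 30159360000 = 0.00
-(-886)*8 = 7088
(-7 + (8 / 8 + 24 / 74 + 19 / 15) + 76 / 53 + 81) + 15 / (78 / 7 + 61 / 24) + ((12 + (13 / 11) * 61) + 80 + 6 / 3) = 16582481741 / 67625085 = 245.21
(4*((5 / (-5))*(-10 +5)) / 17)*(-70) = -1400 / 17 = -82.35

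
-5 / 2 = -2.50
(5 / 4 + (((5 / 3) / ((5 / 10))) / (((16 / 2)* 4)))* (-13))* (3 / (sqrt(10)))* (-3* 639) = 1917* sqrt(10) / 32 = 189.44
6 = 6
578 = 578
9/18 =1/2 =0.50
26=26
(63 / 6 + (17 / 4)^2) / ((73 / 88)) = 5027 / 146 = 34.43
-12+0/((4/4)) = -12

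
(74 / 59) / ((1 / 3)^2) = 666 / 59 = 11.29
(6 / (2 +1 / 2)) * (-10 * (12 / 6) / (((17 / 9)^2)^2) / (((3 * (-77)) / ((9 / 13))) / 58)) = 54797472 / 83604521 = 0.66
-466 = -466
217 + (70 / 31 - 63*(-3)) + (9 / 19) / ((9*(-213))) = 51218801 / 125457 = 408.26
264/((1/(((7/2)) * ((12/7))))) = 1584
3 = 3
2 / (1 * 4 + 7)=2 / 11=0.18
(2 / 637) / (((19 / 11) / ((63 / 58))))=99 / 50141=0.00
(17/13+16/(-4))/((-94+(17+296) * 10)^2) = -35/119824848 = -0.00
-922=-922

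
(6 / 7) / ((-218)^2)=3 / 166334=0.00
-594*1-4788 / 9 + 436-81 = -771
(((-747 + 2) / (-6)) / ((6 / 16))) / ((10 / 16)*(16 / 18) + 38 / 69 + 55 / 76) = 5209040 / 28789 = 180.94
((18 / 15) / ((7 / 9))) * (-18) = -972 / 35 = -27.77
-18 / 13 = -1.38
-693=-693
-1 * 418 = -418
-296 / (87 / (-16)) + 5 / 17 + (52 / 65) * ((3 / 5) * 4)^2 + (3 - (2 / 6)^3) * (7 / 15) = 303099533 / 4991625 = 60.72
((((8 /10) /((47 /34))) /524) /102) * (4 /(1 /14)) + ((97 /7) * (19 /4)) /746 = 0.09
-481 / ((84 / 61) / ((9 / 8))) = -88023 / 224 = -392.96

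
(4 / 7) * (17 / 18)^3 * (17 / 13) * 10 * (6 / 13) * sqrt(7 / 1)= 835210 * sqrt(7) / 287469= 7.69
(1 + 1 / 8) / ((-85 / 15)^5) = -2187 / 11358856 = -0.00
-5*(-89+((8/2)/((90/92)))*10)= 2165/9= 240.56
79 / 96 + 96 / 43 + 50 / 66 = 173143 / 45408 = 3.81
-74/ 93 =-0.80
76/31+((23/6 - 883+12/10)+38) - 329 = -1084859/930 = -1166.52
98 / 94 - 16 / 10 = -131 / 235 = -0.56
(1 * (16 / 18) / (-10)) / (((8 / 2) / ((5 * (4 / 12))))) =-1 / 27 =-0.04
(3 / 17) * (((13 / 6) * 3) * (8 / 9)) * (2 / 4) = 26 / 51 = 0.51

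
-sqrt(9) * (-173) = 519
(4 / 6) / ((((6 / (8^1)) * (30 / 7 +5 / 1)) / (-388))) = -21728 / 585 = -37.14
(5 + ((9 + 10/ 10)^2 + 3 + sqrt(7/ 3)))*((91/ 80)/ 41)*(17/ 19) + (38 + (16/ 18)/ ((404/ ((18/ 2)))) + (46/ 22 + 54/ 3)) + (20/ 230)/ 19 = 1547*sqrt(21)/ 186960 + 24203934037/ 398115740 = 60.83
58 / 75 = 0.77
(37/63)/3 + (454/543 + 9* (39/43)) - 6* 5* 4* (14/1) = -2457732944/1470987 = -1670.81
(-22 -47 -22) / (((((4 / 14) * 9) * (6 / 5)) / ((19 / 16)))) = -60515 / 1728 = -35.02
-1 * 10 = -10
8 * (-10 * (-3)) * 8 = 1920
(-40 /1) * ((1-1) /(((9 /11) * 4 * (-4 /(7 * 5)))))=0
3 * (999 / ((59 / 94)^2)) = 26481492 / 3481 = 7607.44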